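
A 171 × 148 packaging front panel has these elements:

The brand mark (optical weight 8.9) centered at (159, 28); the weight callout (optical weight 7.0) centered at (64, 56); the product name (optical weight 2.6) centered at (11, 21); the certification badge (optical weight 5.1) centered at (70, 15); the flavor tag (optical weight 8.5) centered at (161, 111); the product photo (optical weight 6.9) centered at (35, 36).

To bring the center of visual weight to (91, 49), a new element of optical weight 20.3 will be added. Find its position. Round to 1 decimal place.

(75.7, 46.4)

New total weight: (8.9 + 7.0 + 2.6 + 5.1 + 8.5 + 6.9) + 20.3 = 59.3.
x: target moment 59.3×91 = 5396.3; current 8.9·159 + 7.0·64 + 2.6·11 + 5.1·70 + 8.5·161 + 6.9·35 = 3858.7; the new element supplies 1537.6, so x = 1537.6/20.3 ≈ 75.74.
y: target moment 59.3×49 = 2905.7; current 8.9·28 + 7.0·56 + 2.6·21 + 5.1·15 + 8.5·111 + 6.9·36 = 1964.2; the new element supplies 941.5, so y = 941.5/20.3 ≈ 46.38.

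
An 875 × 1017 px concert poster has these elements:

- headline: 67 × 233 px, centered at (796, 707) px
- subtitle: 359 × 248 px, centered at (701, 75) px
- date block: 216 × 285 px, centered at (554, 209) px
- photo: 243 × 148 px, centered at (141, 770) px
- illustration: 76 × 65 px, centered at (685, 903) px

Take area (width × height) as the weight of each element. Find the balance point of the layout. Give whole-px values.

Taking area as weight: headline 67·233 = 15611, subtitle 359·248 = 89032, date block 216·285 = 61560, photo 243·148 = 35964, illustration 76·65 = 4940. Sum 207107.
x-moment: 15611·796 + 89032·701 + 61560·554 + 35964·141 + 4940·685 = 117396852; centroid 117396852/207107 ≈ 566.84.
y-moment: 15611·707 + 89032·75 + 61560·209 + 35964·770 + 4940·903 = 62733517; centroid 62733517/207107 ≈ 302.90.

(567, 303)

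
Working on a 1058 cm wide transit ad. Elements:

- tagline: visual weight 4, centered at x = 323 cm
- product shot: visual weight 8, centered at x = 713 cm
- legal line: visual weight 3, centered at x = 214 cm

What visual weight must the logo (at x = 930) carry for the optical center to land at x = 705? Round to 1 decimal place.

Existing Σw = 15 (4 + 8 + 3); existing moment 4·323 + 8·713 + 3·214 = 7638.
Balance at x = 705 requires (7638 + w·930) / (15 + w) = 705.
Solving: w = (705·15 − 7638) / (930 − 705) = 2937 / 225 ≈ 13.05.

w ≈ 13.1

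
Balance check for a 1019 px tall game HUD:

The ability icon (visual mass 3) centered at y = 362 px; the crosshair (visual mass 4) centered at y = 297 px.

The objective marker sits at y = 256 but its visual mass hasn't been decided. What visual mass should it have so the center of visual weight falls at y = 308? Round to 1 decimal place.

w ≈ 2.3

Known weights sum to 3 + 4 = 7; their moment is 3·362 + 4·297 = 2274.
For the centroid to hit 308: (2274 + w·256) / (7 + w) = 308.
So w = (308·7 − 2274)/(256 − 308) = -118/-52 ≈ 2.27.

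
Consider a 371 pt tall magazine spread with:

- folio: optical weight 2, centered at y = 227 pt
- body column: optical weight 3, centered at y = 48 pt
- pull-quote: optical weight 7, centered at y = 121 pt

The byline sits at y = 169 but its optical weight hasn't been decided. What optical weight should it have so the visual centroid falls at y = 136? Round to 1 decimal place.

w ≈ 5.7

Fixed elements: Σw = 2 + 3 + 7 = 12, Σw·y = 2·227 + 3·48 + 7·121 = 1445.
Balance at y = 136 requires (1445 + w·169) / (12 + w) = 136.
So w = (136·12 − 1445)/(169 − 136) = 187/33 ≈ 5.67.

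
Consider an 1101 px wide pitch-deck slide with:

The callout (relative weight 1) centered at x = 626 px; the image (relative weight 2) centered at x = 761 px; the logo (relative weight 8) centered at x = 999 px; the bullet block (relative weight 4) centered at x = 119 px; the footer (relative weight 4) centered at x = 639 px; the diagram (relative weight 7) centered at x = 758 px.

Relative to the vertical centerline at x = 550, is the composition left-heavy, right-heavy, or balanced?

right-heavy

Σw = 1 + 2 + 8 + 4 + 4 + 7 = 26.
Σw·x = 18478; x̄ = 18478/26 ≈ 710.69.
710.7 lies right of the midline 550, so the layout is right-heavy.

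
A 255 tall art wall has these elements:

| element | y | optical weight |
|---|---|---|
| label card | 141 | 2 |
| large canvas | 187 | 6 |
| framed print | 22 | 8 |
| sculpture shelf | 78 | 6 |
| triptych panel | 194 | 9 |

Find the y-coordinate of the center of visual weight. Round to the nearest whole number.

y ≈ 122

Total weight = 2 + 6 + 8 + 6 + 9 = 31.
y-moment: 2·141 + 6·187 + 8·22 + 6·78 + 9·194 = 3794; centroid 3794/31 ≈ 122.39.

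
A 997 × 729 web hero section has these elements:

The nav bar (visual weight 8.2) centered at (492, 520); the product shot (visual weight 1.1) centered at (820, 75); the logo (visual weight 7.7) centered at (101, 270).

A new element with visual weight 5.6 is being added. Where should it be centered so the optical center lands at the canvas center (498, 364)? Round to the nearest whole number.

(989, 322)

After adding the new element, total weight = 8.2 + 1.1 + 7.7 + 5.6 = 22.6.
Along x: (5714.1 + 5.6·x) / 22.6 = 498 (existing moment 8.2·492 + 1.1·820 + 7.7·101 = 5714.1) ⇒ x = (11254.8 − 5714.1) / 5.6 ≈ 989.41.
Along y: (6425.5 + 5.6·y) / 22.6 = 364 (existing moment 8.2·520 + 1.1·75 + 7.7·270 = 6425.5) ⇒ y = (8226.4 − 6425.5) / 5.6 ≈ 321.59.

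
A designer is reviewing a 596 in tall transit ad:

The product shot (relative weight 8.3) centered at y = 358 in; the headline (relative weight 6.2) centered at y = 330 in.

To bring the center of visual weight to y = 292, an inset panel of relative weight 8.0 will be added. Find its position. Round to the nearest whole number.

y ≈ 194

New total weight: (8.3 + 6.2) + 8.0 = 22.5.
Along y: (5017.4 + 8.0·y) / 22.5 = 292 (existing moment 8.3·358 + 6.2·330 = 5017.4) ⇒ y = (6570.0 − 5017.4) / 8.0 ≈ 194.08.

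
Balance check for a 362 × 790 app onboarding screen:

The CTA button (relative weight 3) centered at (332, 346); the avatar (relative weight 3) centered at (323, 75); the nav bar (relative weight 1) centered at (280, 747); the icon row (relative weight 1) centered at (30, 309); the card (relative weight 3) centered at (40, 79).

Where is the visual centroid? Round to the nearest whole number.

Weights sum to 3 + 3 + 1 + 1 + 3 = 11.
Σw·x = 3·332 + 3·323 + 1·280 + 1·30 + 3·40 = 2395, so x̄ = 2395/11 ≈ 217.73.
Σw·y = 3·346 + 3·75 + 1·747 + 1·309 + 3·79 = 2556, so ȳ = 2556/11 ≈ 232.36.

(218, 232)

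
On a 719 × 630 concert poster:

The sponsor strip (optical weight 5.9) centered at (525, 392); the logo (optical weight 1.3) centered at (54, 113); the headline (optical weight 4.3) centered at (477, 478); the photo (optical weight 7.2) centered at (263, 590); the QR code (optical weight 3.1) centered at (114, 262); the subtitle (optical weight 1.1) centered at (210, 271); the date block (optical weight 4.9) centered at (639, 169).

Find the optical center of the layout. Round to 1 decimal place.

(389.5, 384.9)

Σw = 5.9 + 1.3 + 4.3 + 7.2 + 3.1 + 1.1 + 4.9 = 27.8.
x: (5.9·525 + 1.3·54 + 4.3·477 + 7.2·263 + 3.1·114 + 1.1·210 + 4.9·639) / 27.8 = 10827.9 / 27.8 ≈ 389.49
y: (5.9·392 + 1.3·113 + 4.3·478 + 7.2·590 + 3.1·262 + 1.1·271 + 4.9·169) / 27.8 = 10701.5 / 27.8 ≈ 384.95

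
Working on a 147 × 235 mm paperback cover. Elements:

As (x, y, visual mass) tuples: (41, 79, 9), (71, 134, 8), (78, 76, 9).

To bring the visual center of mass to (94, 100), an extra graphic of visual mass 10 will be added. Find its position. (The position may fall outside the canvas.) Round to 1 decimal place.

(174.5, 113.3)

After adding the extra graphic, total weight = 9 + 8 + 9 + 10 = 36.
x: need Σw·x = 36·94 = 3384. Existing = 9·41 + 8·71 + 9·78 = 1639. Remainder 1745 / 10 ≈ 174.50.
y: need Σw·y = 36·100 = 3600. Existing = 9·79 + 8·134 + 9·76 = 2467. Remainder 1133 / 10 ≈ 113.30.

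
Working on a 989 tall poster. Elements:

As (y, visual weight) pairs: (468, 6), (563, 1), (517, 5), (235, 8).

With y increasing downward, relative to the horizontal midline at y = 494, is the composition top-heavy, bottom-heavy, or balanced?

Weights sum to 6 + 1 + 5 + 8 = 20.
y-moment: 6·468 + 1·563 + 5·517 + 8·235 = 7836; centroid 7836/20 ≈ 391.80.
391.8 vs midline 494 → top-heavy.

top-heavy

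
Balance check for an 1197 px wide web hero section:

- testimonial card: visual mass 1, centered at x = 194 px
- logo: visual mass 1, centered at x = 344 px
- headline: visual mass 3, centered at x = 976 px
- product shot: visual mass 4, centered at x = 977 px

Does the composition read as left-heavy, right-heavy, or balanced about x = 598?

right-heavy

Σw = 1 + 1 + 3 + 4 = 9.
Σw·x = 1·194 + 1·344 + 3·976 + 4·977 = 7374, so x̄ = 7374/9 ≈ 819.33.
819.3 lies right of the midline 598, so the layout is right-heavy.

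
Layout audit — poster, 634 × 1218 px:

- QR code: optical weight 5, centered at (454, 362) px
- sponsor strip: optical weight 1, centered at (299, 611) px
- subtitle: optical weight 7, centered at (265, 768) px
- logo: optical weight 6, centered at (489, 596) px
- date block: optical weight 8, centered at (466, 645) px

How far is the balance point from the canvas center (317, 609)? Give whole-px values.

Weights sum to 5 + 1 + 7 + 6 + 8 = 27.
x: (5·454 + 1·299 + 7·265 + 6·489 + 8·466) / 27 = 11086 / 27 ≈ 410.59
y: (5·362 + 1·611 + 7·768 + 6·596 + 8·645) / 27 = 16533 / 27 ≈ 612.33
Offset from (317, 609): Δx ≈ 93.59, Δy ≈ 3.33; distance = √(Δx² + Δy²) ≈ 93.65.

≈ 94 px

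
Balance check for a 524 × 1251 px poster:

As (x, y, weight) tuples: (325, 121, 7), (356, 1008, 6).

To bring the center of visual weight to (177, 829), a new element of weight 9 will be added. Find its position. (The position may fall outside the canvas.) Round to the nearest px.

(-57, 1260)

After adding the new element, total weight = 7 + 6 + 9 = 22.
x: need Σw·x = 22·177 = 3894. Existing = 7·325 + 6·356 = 4411. Remainder -517 / 9 ≈ -57.44.
y: need Σw·y = 22·829 = 18238. Existing = 7·121 + 6·1008 = 6895. Remainder 11343 / 9 ≈ 1260.33.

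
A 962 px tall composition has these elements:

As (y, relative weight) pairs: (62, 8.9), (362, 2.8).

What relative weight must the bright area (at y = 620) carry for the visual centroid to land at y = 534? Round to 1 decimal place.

Known weights sum to 8.9 + 2.8 = 11.7; their moment is 8.9·62 + 2.8·362 = 1565.4.
For the centroid to hit 534: (1565.4 + w·620) / (11.7 + w) = 534.
Solving: w = (534·11.7 − 1565.4) / (620 − 534) = 4682.4 / 86 ≈ 54.45.

w ≈ 54.4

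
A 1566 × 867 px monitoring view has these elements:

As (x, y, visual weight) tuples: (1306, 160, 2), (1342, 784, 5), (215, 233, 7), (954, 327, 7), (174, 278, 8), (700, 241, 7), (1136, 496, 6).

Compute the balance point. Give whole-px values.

(729, 358)

Total weight = 2 + 5 + 7 + 7 + 8 + 7 + 6 = 42.
x: moment 30613 / weight 42 ≈ 728.88
y: moment 15047 / weight 42 ≈ 358.26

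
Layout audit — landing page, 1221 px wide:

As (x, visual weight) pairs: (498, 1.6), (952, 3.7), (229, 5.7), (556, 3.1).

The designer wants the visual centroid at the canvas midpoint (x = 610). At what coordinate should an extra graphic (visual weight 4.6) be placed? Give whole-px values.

x ≈ 882

New total weight: (1.6 + 3.7 + 5.7 + 3.1) + 4.6 = 18.7.
Along x: (7348.1 + 4.6·x) / 18.7 = 610 (existing moment 1.6·498 + 3.7·952 + 5.7·229 + 3.1·556 = 7348.1) ⇒ x = (11407.0 − 7348.1) / 4.6 ≈ 882.37.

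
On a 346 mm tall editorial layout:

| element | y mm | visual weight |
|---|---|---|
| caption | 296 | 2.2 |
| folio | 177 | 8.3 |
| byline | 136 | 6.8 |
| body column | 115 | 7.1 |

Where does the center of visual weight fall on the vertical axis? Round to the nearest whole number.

Total weight = 2.2 + 8.3 + 6.8 + 7.1 = 24.4.
y-moment: 2.2·296 + 8.3·177 + 6.8·136 + 7.1·115 = 3861.6; centroid 3861.6/24.4 ≈ 158.26.

y ≈ 158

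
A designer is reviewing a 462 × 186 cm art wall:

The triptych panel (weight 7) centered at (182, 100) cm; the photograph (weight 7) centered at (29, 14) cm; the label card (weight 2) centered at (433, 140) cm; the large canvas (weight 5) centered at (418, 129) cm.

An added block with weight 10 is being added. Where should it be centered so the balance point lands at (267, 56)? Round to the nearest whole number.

(384, 1)

New total weight: (7 + 7 + 2 + 5) + 10 = 31.
x: target moment 31×267 = 8277; current 7·182 + 7·29 + 2·433 + 5·418 = 4433; the added block supplies 3844, so x = 3844/10 ≈ 384.40.
y: target moment 31×56 = 1736; current 7·100 + 7·14 + 2·140 + 5·129 = 1723; the added block supplies 13, so y = 13/10 ≈ 1.30.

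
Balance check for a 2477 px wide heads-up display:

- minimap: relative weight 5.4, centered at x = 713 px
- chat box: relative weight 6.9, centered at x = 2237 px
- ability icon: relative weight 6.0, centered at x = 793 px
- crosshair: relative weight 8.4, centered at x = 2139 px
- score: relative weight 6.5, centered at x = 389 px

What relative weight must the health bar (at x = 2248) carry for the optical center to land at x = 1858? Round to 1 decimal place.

Existing Σw = 33.2 (5.4 + 6.9 + 6.0 + 8.4 + 6.5); existing moment 5.4·713 + 6.9·2237 + 6.0·793 + 8.4·2139 + 6.5·389 = 44539.6.
Set Σw·x/Σw = 1858: (44539.6 + 2248w) = 1858·(33.2 + w).
Rearranging, w·(2248 − 1858) = 1858·33.2 − 44539.6 = 17146.0, so w ≈ 17146.0/390 = 43.96.

w ≈ 44.0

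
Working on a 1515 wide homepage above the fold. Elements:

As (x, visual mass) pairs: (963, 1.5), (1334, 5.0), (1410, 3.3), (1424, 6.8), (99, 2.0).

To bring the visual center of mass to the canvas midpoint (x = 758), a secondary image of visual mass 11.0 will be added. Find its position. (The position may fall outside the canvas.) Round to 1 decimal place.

x ≈ -19.3

After adding the secondary image, total weight = 1.5 + 5.0 + 3.3 + 6.8 + 2.0 + 11.0 = 29.6.
Along x: (22648.7 + 11.0·x) / 29.6 = 758 (existing moment 1.5·963 + 5.0·1334 + 3.3·1410 + 6.8·1424 + 2.0·99 = 22648.7) ⇒ x = (22436.8 − 22648.7) / 11.0 ≈ -19.26.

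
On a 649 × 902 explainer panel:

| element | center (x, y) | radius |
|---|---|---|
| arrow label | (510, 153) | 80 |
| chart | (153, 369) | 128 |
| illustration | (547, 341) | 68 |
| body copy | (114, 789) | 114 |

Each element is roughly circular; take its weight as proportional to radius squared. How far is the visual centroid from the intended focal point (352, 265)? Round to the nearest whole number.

≈ 230

Weights ∝ r²: arrow label 80² = 6400, chart 128² = 16384, illustration 68² = 4624, body copy 114² = 12996; Σw = 40404.
x-moment: 6400·510 + 16384·153 + 4624·547 + 12996·114 = 9781624; centroid 9781624/40404 ≈ 242.10.
y-moment: 6400·153 + 16384·369 + 4624·341 + 12996·789 = 18855524; centroid 18855524/40404 ≈ 466.67.
Offset from (352, 265): Δx ≈ -109.90, Δy ≈ 201.67; distance = √(Δx² + Δy²) ≈ 229.68.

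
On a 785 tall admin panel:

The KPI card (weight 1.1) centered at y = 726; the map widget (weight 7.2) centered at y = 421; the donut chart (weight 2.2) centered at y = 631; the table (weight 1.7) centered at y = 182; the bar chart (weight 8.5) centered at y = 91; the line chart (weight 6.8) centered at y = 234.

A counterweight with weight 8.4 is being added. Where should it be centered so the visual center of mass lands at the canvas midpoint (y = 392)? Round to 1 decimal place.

y ≈ 735.8

With the counterweight, Σw becomes 1.1 + 7.2 + 2.2 + 1.7 + 8.5 + 6.8 + 8.4 = 35.9.
y: need Σw·y = 35.9·392 = 14072.8. Existing = 1.1·726 + 7.2·421 + 2.2·631 + 1.7·182 + 8.5·91 + 6.8·234 = 7892.1. Remainder 6180.7 / 8.4 ≈ 735.80.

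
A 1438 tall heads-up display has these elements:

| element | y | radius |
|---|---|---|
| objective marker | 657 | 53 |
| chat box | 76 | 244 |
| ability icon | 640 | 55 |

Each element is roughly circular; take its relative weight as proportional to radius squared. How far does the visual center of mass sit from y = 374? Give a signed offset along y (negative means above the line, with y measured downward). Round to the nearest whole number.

Weights ∝ r²: objective marker 53² = 2809, chat box 244² = 59536, ability icon 55² = 3025; Σw = 65370.
y-moment: 2809·657 + 59536·76 + 3025·640 = 8306249; centroid 8306249/65370 ≈ 127.07.
Against y = 374, that's 127.07 − 374 = -246.93.

≈ -247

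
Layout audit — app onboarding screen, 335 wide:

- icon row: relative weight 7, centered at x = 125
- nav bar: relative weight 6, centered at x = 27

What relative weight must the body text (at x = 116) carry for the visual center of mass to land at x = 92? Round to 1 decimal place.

Known weights sum to 7 + 6 = 13; their moment is 7·125 + 6·27 = 1037.
Balance at x = 92 requires (1037 + w·116) / (13 + w) = 92.
Solving: w = (92·13 − 1037) / (116 − 92) = 159 / 24 ≈ 6.62.

w ≈ 6.6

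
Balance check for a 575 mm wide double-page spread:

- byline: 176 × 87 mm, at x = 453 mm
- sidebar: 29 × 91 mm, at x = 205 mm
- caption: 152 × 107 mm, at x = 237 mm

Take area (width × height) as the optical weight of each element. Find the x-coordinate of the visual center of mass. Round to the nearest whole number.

Areas → weights: byline 176·87 = 15312, sidebar 29·91 = 2639, caption 152·107 = 16264; Σw = 34215.
Σw·x = 15312·453 + 2639·205 + 16264·237 = 11331899, so x̄ = 11331899/34215 ≈ 331.20.

x ≈ 331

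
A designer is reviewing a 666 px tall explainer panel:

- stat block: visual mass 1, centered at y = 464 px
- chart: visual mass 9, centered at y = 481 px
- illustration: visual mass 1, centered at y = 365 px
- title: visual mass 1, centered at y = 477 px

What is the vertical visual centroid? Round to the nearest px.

y ≈ 470

Weights sum to 1 + 9 + 1 + 1 = 12.
Σw·y = 1·464 + 9·481 + 1·365 + 1·477 = 5635, so ȳ = 5635/12 ≈ 469.58.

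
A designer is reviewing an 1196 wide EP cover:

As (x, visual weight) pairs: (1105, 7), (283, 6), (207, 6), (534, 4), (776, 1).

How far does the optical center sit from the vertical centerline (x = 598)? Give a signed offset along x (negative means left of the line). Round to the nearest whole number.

≈ -32

Weights sum to 7 + 6 + 6 + 4 + 1 = 24.
x: (7·1105 + 6·283 + 6·207 + 4·534 + 1·776) / 24 = 13587 / 24 ≈ 566.12
Difference: 566.12 − 598 ≈ -31.88.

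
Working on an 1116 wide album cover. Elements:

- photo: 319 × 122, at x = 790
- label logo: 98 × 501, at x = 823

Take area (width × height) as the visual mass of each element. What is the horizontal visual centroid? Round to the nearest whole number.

x ≈ 808

Areas: photo 319·122 = 38918, label logo 98·501 = 49098. Total weight = 88016.
x-moment: 38918·790 + 49098·823 = 71152874; centroid 71152874/88016 ≈ 808.41.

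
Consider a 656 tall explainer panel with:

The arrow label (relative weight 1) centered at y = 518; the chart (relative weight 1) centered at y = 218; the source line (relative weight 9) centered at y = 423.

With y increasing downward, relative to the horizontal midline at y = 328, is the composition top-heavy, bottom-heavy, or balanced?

Weights sum to 1 + 1 + 9 = 11.
y-moment: 1·518 + 1·218 + 9·423 = 4543; centroid 4543/11 ≈ 413.00.
413.0 lies below (larger y than) the midline 328, so the layout is bottom-heavy.

bottom-heavy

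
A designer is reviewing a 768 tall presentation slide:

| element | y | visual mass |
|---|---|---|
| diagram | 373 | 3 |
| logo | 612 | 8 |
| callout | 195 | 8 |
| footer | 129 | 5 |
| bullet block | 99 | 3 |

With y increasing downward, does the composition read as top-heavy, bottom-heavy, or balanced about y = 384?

top-heavy

Σw = 3 + 8 + 8 + 5 + 3 = 27.
y: (3·373 + 8·612 + 8·195 + 5·129 + 3·99) / 27 = 8517 / 27 ≈ 315.44
Since 315.4 is above (smaller y than) 384, the composition reads top-heavy.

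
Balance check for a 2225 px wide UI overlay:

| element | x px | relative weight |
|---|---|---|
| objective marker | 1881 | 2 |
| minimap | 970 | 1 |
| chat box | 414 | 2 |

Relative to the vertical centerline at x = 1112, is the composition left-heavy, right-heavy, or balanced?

Σw = 2 + 1 + 2 = 5.
x-moment: 2·1881 + 1·970 + 2·414 = 5560; centroid 5560/5 ≈ 1112.00.
That equals the midline 1112 — balanced.

balanced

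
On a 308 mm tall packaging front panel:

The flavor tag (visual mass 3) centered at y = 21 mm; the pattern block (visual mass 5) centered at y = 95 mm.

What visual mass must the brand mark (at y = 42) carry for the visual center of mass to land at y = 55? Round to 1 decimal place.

Existing Σw = 8 (3 + 5); existing moment 3·21 + 5·95 = 538.
Balance at y = 55 requires (538 + w·42) / (8 + w) = 55.
Rearranging, w·(42 − 55) = 55·8 − 538 = -98, so w ≈ -98/-13 = 7.54.

w ≈ 7.5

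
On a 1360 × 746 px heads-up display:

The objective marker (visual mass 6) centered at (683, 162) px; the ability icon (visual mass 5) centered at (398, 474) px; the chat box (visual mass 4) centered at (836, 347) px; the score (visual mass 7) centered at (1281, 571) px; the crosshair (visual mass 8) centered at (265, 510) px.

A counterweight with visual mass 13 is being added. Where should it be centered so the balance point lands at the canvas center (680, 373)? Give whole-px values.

(671, 249)

After adding the counterweight, total weight = 6 + 5 + 4 + 7 + 8 + 13 = 43.
x: need Σw·x = 43·680 = 29240. Existing = 6·683 + 5·398 + 4·836 + 7·1281 + 8·265 = 20519. Remainder 8721 / 13 ≈ 670.85.
y: need Σw·y = 43·373 = 16039. Existing = 6·162 + 5·474 + 4·347 + 7·571 + 8·510 = 12807. Remainder 3232 / 13 ≈ 248.62.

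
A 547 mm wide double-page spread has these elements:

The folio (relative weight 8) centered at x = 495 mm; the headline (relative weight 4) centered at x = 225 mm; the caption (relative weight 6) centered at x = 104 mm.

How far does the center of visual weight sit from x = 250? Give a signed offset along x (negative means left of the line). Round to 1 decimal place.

Σw = 8 + 4 + 6 = 18.
x: (8·495 + 4·225 + 6·104) / 18 = 5484 / 18 ≈ 304.67
Difference: 304.67 − 250 ≈ 54.67.

≈ 54.7 mm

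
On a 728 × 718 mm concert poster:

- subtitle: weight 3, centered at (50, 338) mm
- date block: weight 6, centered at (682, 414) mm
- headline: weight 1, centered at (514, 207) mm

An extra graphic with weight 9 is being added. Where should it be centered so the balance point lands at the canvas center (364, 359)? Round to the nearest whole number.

With the extra graphic, Σw becomes 3 + 6 + 1 + 9 = 19.
x: need Σw·x = 19·364 = 6916. Existing = 3·50 + 6·682 + 1·514 = 4756. Remainder 2160 / 9 ≈ 240.00.
y: need Σw·y = 19·359 = 6821. Existing = 3·338 + 6·414 + 1·207 = 3705. Remainder 3116 / 9 ≈ 346.22.

(240, 346)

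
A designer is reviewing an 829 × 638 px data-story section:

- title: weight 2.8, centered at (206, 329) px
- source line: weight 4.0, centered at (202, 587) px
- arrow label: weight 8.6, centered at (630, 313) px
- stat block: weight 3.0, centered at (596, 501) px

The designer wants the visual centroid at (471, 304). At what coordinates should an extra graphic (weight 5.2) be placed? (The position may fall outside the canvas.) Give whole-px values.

After adding the extra graphic, total weight = 2.8 + 4.0 + 8.6 + 3.0 + 5.2 = 23.6.
Along x: (8590.8 + 5.2·x) / 23.6 = 471 (existing moment 2.8·206 + 4.0·202 + 8.6·630 + 3.0·596 = 8590.8) ⇒ x = (11115.6 − 8590.8) / 5.2 ≈ 485.54.
Along y: (7464.0 + 5.2·y) / 23.6 = 304 (existing moment 2.8·329 + 4.0·587 + 8.6·313 + 3.0·501 = 7464.0) ⇒ y = (7174.4 − 7464.0) / 5.2 ≈ -55.69.

(486, -56)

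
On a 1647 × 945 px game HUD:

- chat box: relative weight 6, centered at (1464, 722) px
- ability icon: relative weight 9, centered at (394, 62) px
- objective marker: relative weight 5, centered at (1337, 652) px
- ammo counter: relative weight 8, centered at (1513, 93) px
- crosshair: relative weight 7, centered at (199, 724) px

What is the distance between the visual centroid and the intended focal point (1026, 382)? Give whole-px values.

≈ 99 px

Weights sum to 6 + 9 + 5 + 8 + 7 = 35.
Σw·x = 6·1464 + 9·394 + 5·1337 + 8·1513 + 7·199 = 32512, so x̄ = 32512/35 ≈ 928.91.
Σw·y = 6·722 + 9·62 + 5·652 + 8·93 + 7·724 = 13962, so ȳ = 13962/35 ≈ 398.91.
Relative to (1026, 382): Δ = (-97.09, 16.91); |Δ| = √(-97.09² + 16.91²) ≈ 98.55.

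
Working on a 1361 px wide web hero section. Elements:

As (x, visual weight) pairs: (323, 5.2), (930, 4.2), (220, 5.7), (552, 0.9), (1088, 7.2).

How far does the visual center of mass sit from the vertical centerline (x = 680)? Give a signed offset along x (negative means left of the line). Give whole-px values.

≈ -26 px

Weights sum to 5.2 + 4.2 + 5.7 + 0.9 + 7.2 = 23.2.
x-moment: 5.2·323 + 4.2·930 + 5.7·220 + 0.9·552 + 7.2·1088 = 15170.0; centroid 15170.0/23.2 ≈ 653.88.
Difference: 653.88 − 680 ≈ -26.12.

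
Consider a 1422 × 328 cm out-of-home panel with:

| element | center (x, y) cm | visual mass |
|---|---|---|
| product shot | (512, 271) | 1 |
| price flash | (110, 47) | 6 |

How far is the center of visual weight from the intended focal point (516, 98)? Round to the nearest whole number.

Weights sum to 1 + 6 = 7.
x-moment: 1·512 + 6·110 = 1172; centroid 1172/7 ≈ 167.43.
y-moment: 1·271 + 6·47 = 553; centroid 553/7 ≈ 79.00.
Offset from (516, 98): Δx ≈ -348.57, Δy ≈ -19.00; distance = √(Δx² + Δy²) ≈ 349.09.

≈ 349 cm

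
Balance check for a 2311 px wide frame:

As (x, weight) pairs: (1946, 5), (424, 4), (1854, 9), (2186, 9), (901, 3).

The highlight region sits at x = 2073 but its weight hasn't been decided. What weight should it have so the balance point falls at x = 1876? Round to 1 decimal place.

Fixed elements: Σw = 5 + 4 + 9 + 9 + 3 = 30, Σw·x = 5·1946 + 4·424 + 9·1854 + 9·2186 + 3·901 = 50489.
Balance at x = 1876 requires (50489 + w·2073) / (30 + w) = 1876.
Rearranging, w·(2073 − 1876) = 1876·30 − 50489 = 5791, so w ≈ 5791/197 = 29.40.

w ≈ 29.4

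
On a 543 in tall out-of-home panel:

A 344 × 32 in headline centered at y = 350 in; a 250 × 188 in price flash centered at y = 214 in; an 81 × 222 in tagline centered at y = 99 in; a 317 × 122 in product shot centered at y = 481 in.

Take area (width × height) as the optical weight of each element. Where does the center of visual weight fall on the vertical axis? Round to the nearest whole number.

y ≈ 299

Taking area as weight: headline 344·32 = 11008, price flash 250·188 = 47000, tagline 81·222 = 17982, product shot 317·122 = 38674. Sum 114664.
y-moment: 11008·350 + 47000·214 + 17982·99 + 38674·481 = 34293212; centroid 34293212/114664 ≈ 299.08.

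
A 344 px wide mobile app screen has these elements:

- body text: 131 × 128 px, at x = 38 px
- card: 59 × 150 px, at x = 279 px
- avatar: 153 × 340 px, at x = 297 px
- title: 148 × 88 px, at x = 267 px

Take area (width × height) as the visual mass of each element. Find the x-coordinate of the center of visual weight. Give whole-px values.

x ≈ 243

Taking area as weight: body text 131·128 = 16768, card 59·150 = 8850, avatar 153·340 = 52020, title 148·88 = 13024. Sum 90662.
x-moment: 16768·38 + 8850·279 + 52020·297 + 13024·267 = 22033682; centroid 22033682/90662 ≈ 243.03.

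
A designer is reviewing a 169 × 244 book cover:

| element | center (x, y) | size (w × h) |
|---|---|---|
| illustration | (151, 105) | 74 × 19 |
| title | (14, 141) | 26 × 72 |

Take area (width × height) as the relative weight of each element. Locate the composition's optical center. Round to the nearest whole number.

Areas: illustration 74·19 = 1406, title 26·72 = 1872. Total weight = 3278.
x: (1406·151 + 1872·14) / 3278 = 238514 / 3278 ≈ 72.76
y: (1406·105 + 1872·141) / 3278 = 411582 / 3278 ≈ 125.56

(73, 126)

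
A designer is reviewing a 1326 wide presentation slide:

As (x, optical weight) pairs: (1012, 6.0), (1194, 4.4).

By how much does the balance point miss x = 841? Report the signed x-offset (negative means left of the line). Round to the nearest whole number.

Total weight = 6.0 + 4.4 = 10.4.
x-moment: 6.0·1012 + 4.4·1194 = 11325.6; centroid 11325.6/10.4 ≈ 1089.00.
Offset from x = 841: 1089.00 − 841 ≈ 248.00.

≈ 248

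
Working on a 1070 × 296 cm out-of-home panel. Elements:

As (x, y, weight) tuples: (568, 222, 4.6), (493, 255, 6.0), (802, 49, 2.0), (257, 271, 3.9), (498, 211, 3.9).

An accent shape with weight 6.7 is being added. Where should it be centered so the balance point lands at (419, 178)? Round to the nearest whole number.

With the accent shape, Σw becomes 4.6 + 6.0 + 2.0 + 3.9 + 3.9 + 6.7 = 27.1.
x: need Σw·x = 27.1·419 = 11354.9. Existing = 4.6·568 + 6.0·493 + 2.0·802 + 3.9·257 + 3.9·498 = 10119.3. Remainder 1235.6 / 6.7 ≈ 184.42.
y: need Σw·y = 27.1·178 = 4823.8. Existing = 4.6·222 + 6.0·255 + 2.0·49 + 3.9·271 + 3.9·211 = 4529.0. Remainder 294.8 / 6.7 ≈ 44.00.

(184, 44)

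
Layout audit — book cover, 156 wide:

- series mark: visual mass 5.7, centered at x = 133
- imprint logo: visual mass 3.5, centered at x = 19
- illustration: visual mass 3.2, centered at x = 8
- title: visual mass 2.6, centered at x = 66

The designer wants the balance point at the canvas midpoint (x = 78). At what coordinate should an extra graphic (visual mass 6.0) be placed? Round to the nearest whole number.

With the extra graphic, Σw becomes 5.7 + 3.5 + 3.2 + 2.6 + 6.0 = 21.0.
x: target moment 21.0×78 = 1638.0; current 5.7·133 + 3.5·19 + 3.2·8 + 2.6·66 = 1021.8; the extra graphic supplies 616.2, so x = 616.2/6.0 ≈ 102.70.

x ≈ 103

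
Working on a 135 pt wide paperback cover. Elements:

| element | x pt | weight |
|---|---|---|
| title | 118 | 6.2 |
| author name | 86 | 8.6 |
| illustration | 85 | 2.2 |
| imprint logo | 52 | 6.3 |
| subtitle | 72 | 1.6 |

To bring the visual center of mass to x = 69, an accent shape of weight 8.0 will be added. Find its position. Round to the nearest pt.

x ≈ 21

New total weight: (6.2 + 8.6 + 2.2 + 6.3 + 1.6) + 8.0 = 32.9.
x: target moment 32.9×69 = 2270.1; current 6.2·118 + 8.6·86 + 2.2·85 + 6.3·52 + 1.6·72 = 2101.0; the accent shape supplies 169.1, so x = 169.1/8.0 ≈ 21.14.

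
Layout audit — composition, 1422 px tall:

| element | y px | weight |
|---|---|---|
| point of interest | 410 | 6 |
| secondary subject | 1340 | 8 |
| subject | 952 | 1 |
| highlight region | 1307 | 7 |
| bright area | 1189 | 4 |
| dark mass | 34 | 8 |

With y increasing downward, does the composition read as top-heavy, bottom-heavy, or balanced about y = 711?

Σw = 6 + 8 + 1 + 7 + 4 + 8 = 34.
Σw·y = 28309; ȳ = 28309/34 ≈ 832.62.
832.6 vs midline 711 → bottom-heavy.

bottom-heavy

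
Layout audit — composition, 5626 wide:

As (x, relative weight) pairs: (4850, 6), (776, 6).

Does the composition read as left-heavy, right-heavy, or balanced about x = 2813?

balanced

Weights sum to 6 + 6 = 12.
x: (6·4850 + 6·776) / 12 = 33756 / 12 ≈ 2813.00
2813.00 = 2813 exactly: balanced.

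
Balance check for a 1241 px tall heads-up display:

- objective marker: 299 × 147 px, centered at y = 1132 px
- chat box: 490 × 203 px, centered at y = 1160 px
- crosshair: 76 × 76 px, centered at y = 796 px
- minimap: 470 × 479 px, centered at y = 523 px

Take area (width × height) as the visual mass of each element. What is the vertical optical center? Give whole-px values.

Areas → weights: objective marker 299·147 = 43953, chat box 490·203 = 99470, crosshair 76·76 = 5776, minimap 470·479 = 225130; Σw = 374329.
y: (43953·1132 + 99470·1160 + 5776·796 + 225130·523) / 374329 = 287480682 / 374329 ≈ 767.99

y ≈ 768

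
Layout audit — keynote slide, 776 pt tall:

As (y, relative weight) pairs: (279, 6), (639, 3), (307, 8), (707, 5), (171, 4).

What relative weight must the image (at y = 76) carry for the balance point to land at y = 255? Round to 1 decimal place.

w ≈ 20.3

Fixed elements: Σw = 6 + 3 + 8 + 5 + 4 = 26, Σw·y = 6·279 + 3·639 + 8·307 + 5·707 + 4·171 = 10266.
Balance at y = 255 requires (10266 + w·76) / (26 + w) = 255.
Solving: w = (255·26 − 10266) / (76 − 255) = -3636 / -179 ≈ 20.31.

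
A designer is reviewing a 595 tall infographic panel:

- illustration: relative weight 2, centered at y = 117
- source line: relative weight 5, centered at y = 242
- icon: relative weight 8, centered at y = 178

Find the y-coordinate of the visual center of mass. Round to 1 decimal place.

y ≈ 191.2

Σw = 2 + 5 + 8 = 15.
y-moment: 2·117 + 5·242 + 8·178 = 2868; centroid 2868/15 ≈ 191.20.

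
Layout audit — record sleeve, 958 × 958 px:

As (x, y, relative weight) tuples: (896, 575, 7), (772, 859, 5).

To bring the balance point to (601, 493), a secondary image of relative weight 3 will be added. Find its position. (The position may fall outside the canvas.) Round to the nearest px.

(-372, -308)

After adding the secondary image, total weight = 7 + 5 + 3 = 15.
Along x: (10132 + 3·x) / 15 = 601 (existing moment 7·896 + 5·772 = 10132) ⇒ x = (9015 − 10132) / 3 ≈ -372.33.
Along y: (8320 + 3·y) / 15 = 493 (existing moment 7·575 + 5·859 = 8320) ⇒ y = (7395 − 8320) / 3 ≈ -308.33.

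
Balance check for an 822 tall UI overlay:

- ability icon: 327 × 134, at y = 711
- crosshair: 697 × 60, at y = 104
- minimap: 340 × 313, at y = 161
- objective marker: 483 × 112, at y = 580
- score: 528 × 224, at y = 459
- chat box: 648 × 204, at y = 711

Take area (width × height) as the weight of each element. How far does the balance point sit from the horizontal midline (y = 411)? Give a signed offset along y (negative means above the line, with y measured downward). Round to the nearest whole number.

≈ 57

Areas: ability icon 327·134 = 43818, crosshair 697·60 = 41820, minimap 340·313 = 106420, objective marker 483·112 = 54096, score 528·224 = 118272, chat box 648·204 = 132192. Total weight = 496618.
y: (43818·711 + 41820·104 + 106420·161 + 54096·580 + 118272·459 + 132192·711) / 496618 = 232288538 / 496618 ≈ 467.74
Difference: 467.74 − 411 ≈ 56.74.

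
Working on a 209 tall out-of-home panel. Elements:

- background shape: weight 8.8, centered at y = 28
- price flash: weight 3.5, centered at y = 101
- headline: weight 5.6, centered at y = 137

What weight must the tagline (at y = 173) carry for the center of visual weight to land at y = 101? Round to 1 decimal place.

Existing Σw = 17.9 (8.8 + 3.5 + 5.6); existing moment 8.8·28 + 3.5·101 + 5.6·137 = 1367.1.
Balance at y = 101 requires (1367.1 + w·173) / (17.9 + w) = 101.
So w = (101·17.9 − 1367.1)/(173 − 101) = 440.8/72 ≈ 6.12.

w ≈ 6.1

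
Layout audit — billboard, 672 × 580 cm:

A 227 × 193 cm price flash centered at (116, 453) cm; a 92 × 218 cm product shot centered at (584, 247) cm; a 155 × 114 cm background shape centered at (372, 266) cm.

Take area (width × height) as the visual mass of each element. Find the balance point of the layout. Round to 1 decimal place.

(286.6, 361.8)

Areas → weights: price flash 227·193 = 43811, product shot 92·218 = 20056, background shape 155·114 = 17670; Σw = 81537.
Σw·x = 43811·116 + 20056·584 + 17670·372 = 23368020, so x̄ = 23368020/81537 ≈ 286.59.
Σw·y = 43811·453 + 20056·247 + 17670·266 = 29500435, so ȳ = 29500435/81537 ≈ 361.80.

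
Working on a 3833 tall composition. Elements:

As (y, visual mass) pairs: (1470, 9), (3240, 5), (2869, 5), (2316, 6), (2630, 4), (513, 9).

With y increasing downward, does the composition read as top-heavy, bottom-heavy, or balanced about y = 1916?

balanced

Weights sum to 9 + 5 + 5 + 6 + 4 + 9 = 38.
y: moment 72808 / weight 38 ≈ 1916.00
That equals the midline 1916 — balanced.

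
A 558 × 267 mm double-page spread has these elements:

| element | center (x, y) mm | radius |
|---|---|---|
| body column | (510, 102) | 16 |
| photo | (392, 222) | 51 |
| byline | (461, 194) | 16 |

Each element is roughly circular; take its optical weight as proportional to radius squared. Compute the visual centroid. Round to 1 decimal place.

Weights ∝ r²: body column 16² = 256, photo 51² = 2601, byline 16² = 256; Σw = 3113.
x: (256·510 + 2601·392 + 256·461) / 3113 = 1268168 / 3113 ≈ 407.38
y: (256·102 + 2601·222 + 256·194) / 3113 = 653198 / 3113 ≈ 209.83

(407.4, 209.8)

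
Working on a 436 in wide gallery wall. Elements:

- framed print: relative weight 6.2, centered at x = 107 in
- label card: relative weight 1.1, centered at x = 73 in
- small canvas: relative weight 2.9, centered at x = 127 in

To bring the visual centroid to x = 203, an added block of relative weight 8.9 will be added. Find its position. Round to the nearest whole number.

New total weight: (6.2 + 1.1 + 2.9) + 8.9 = 19.1.
x: need Σw·x = 19.1·203 = 3877.3. Existing = 6.2·107 + 1.1·73 + 2.9·127 = 1112.0. Remainder 2765.3 / 8.9 ≈ 310.71.

x ≈ 311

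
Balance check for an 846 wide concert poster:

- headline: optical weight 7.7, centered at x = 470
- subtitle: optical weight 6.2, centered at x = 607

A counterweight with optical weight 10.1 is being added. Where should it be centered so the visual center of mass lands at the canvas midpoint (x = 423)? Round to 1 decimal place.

New total weight: (7.7 + 6.2) + 10.1 = 24.0.
Along x: (7382.4 + 10.1·x) / 24.0 = 423 (existing moment 7.7·470 + 6.2·607 = 7382.4) ⇒ x = (10152.0 − 7382.4) / 10.1 ≈ 274.22.

x ≈ 274.2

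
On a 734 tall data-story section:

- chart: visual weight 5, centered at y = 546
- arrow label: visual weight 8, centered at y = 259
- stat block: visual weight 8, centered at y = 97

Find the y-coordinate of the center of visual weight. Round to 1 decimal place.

y ≈ 265.6

Σw = 5 + 8 + 8 = 21.
y-moment: 5·546 + 8·259 + 8·97 = 5578; centroid 5578/21 ≈ 265.62.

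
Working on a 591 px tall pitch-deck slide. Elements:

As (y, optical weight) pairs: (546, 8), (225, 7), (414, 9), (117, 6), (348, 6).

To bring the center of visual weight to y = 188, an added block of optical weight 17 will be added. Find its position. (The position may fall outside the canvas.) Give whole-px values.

New total weight: (8 + 7 + 9 + 6 + 6) + 17 = 53.
Along y: (12459 + 17·y) / 53 = 188 (existing moment 8·546 + 7·225 + 9·414 + 6·117 + 6·348 = 12459) ⇒ y = (9964 − 12459) / 17 ≈ -146.76.

y ≈ -147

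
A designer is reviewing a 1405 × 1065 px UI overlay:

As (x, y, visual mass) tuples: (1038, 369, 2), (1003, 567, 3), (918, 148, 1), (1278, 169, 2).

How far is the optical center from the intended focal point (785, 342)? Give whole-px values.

≈ 286 px

Weights sum to 2 + 3 + 1 + 2 = 8.
x: (2·1038 + 3·1003 + 1·918 + 2·1278) / 8 = 8559 / 8 ≈ 1069.88
y: (2·369 + 3·567 + 1·148 + 2·169) / 8 = 2925 / 8 ≈ 365.62
Offset from (785, 342): Δx ≈ 284.88, Δy ≈ 23.62; distance = √(Δx² + Δy²) ≈ 285.85.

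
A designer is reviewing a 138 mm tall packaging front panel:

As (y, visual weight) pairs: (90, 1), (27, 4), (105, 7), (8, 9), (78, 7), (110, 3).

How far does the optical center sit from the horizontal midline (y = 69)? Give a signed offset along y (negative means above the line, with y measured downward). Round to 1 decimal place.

≈ -8.3 mm

Total weight = 1 + 4 + 7 + 9 + 7 + 3 = 31.
y: (1·90 + 4·27 + 7·105 + 9·8 + 7·78 + 3·110) / 31 = 1881 / 31 ≈ 60.68
Against y = 69, that's 60.68 − 69 = -8.32.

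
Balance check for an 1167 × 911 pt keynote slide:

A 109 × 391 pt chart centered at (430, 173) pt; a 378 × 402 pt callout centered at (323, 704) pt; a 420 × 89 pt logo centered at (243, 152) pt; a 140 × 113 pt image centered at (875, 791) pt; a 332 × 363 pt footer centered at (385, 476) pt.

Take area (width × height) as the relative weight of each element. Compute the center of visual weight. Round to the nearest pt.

Areas → weights: chart 109·391 = 42619, callout 378·402 = 151956, logo 420·89 = 37380, image 140·113 = 15820, footer 332·363 = 120516; Σw = 368291.
x-moment: 42619·430 + 151956·323 + 37380·243 + 15820·875 + 120516·385 = 136732458; centroid 136732458/368291 ≈ 371.26.
y-moment: 42619·173 + 151956·704 + 37380·152 + 15820·791 + 120516·476 = 189911107; centroid 189911107/368291 ≈ 515.66.

(371, 516)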